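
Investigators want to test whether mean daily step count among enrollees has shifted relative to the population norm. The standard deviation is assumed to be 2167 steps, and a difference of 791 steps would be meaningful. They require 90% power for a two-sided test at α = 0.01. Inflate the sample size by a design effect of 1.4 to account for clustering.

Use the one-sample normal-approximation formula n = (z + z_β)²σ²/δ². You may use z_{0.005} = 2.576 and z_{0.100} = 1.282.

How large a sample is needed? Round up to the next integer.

n = 157

n = (z_{α/2} + z_β)² · σ² / δ²
  = (2.576 + 1.282)² · 2167² / 791²
  = 14.8842 · 4695889 / 625681
  = 111.71
Design effect: 1.4 × 111.71 = 156.39.
Round up → n = 157.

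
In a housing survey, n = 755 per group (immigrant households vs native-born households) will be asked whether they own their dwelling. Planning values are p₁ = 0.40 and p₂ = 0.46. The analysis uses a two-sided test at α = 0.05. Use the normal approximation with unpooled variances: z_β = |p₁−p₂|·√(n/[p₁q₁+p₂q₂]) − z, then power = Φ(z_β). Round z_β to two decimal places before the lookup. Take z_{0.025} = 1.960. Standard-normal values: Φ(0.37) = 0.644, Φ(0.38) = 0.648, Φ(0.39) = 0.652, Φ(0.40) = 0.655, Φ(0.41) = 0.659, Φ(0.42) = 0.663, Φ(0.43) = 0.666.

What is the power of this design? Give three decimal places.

z_β = |p₁−p₂|·√(n/[p₁q₁+p₂q₂]) − z_{α/2}
    = 0.06 · √(755/0.4884) − 1.960
    = 0.06 · 39.3175 − 1.960
    = 2.3590 − 1.960 = 0.3990 → 0.40
Power = Φ(0.40) = 0.655.

Power ≈ 0.655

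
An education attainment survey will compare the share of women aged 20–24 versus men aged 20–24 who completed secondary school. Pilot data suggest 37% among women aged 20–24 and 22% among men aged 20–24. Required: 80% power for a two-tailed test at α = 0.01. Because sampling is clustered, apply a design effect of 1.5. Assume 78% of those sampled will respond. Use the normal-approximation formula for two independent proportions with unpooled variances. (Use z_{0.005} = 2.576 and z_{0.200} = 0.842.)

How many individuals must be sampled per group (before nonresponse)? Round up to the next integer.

n = 405 per group

n = (z_{α/2} + z_β)² · [p₁(1−p₁) + p₂(1−p₂)] / (p₁ − p₂)²
  = (2.576 + 0.842)² · (0.37·0.63 + 0.22·0.78) / (0.15)²
  = (3.418)² · (0.2331 + 0.1716) / 0.0225
  = 11.6827 · 0.4047 / 0.0225
  = 210.13
Design effect: 1.5 × 210.13 = 315.20.
Adjust for 78% response: 315.20 / 0.78 = 404.10.
Round up → n = 405 per group.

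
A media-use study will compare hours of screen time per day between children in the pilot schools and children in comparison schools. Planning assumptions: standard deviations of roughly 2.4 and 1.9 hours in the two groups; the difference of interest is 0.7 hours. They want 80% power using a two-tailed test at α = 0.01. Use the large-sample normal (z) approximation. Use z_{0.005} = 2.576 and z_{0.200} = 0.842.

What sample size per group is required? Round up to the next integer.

n = (z_{α/2} + z_β)² · (σ₁² + σ₂²) / δ²
  = (2.576 + 0.842)² · (2.4² + 1.9² = 9.37) / 0.7²
  = 11.6827 · 9.37 / 0.49
  = 223.40
Round up → n = 224 per group.

n = 224 per group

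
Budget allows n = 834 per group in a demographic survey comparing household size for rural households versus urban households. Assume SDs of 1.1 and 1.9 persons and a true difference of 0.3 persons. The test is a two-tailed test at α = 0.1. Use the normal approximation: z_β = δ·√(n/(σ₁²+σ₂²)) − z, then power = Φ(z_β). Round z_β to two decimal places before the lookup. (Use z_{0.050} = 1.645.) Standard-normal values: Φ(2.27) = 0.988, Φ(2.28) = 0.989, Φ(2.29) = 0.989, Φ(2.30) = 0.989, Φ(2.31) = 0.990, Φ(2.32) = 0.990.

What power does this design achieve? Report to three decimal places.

Power ≈ 0.989

z_β = δ·√(n/(σ₁²+σ₂²)) − z_{α/2}
    = 0.3 · √(834/4.82) − 1.645
    = 0.3 · 13.15405 − 1.645
    = 3.9462 − 1.645 = 2.3012 → 2.30
Power = Φ(2.30) = 0.989.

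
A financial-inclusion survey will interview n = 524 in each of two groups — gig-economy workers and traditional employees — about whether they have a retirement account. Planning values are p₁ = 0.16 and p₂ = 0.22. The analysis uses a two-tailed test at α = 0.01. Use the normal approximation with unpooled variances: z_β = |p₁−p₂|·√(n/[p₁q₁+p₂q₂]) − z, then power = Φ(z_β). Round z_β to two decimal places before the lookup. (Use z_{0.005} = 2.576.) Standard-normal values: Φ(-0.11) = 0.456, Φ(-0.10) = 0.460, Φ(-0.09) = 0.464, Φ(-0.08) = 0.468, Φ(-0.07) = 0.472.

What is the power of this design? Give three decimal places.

Power ≈ 0.464

z_β = |p₁−p₂|·√(n/[p₁q₁+p₂q₂]) − z_{α/2}
    = 0.06 · √(524/0.3060) − 2.576
    = 0.06 · 41.3814 − 2.576
    = 2.4829 − 2.576 = -0.0931 → -0.09
Power = Φ(-0.09) = 0.464.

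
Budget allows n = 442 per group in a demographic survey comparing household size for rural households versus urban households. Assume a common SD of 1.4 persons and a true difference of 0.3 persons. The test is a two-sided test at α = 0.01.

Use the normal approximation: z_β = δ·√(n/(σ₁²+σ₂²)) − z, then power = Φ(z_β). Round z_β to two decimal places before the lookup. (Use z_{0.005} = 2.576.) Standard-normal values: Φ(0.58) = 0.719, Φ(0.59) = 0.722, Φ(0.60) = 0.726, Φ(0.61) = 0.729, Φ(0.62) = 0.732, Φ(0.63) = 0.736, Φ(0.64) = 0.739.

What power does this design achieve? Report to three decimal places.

Power ≈ 0.729

z_β = δ·√(n/(σ₁²+σ₂²)) − z_{α/2}
    = 0.3 · √(442/3.92) − 2.576
    = 0.3 · 10.61862 − 2.576
    = 3.1856 − 2.576 = 0.6096 → 0.61
Power = Φ(0.61) = 0.729.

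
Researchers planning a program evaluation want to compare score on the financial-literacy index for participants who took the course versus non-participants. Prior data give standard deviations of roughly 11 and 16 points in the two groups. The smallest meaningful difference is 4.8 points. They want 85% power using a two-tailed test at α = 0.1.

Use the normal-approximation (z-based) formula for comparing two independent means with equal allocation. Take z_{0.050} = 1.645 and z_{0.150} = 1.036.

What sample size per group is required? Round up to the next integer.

n = (z_{α/2} + z_β)² · (σ₁² + σ₂²) / δ²
  = (1.645 + 1.036)² · (11² + 16² = 377) / 4.8²
  = 7.1878 · 377 / 23.04
  = 117.61
Round up → n = 118 per group.

n = 118 per group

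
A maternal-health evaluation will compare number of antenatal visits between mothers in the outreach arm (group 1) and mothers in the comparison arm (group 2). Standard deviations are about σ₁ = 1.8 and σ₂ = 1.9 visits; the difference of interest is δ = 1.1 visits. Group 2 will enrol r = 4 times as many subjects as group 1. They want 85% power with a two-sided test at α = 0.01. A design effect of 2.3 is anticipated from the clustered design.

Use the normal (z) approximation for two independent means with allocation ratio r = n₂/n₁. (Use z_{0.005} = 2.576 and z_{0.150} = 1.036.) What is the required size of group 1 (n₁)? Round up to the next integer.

n₁ = 103

n₁ = (z_{α/2} + z_β)² · (σ₁² + σ₂²/r) / δ²
   = (2.576 + 1.036)² · (1.8² + 1.9²/4) / 1.1²
   = 13.0465 · (3.24 + 0.9025) / 1.21
   = 13.0465 · 4.1425 / 1.21
   = 44.67
Design effect: 2.3 × 44.67 = 102.73.
Round up → n₁ = 103; n₂ = r·n₁ = 4 × 103 = 412.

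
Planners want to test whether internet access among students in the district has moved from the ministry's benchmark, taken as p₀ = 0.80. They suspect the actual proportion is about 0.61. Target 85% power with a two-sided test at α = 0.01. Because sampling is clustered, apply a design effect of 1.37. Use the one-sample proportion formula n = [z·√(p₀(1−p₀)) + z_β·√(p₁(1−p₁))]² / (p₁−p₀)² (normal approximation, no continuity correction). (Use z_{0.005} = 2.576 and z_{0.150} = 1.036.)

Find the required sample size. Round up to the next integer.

n = [z_{α/2}·√(p₀q₀) + z_β·√(p₁q₁)]² / (p₁ − p₀)²
  = [2.576·√(0.80·0.20) + 1.036·√(0.61·0.39)]² / (-0.19)²
  = [2.576·0.4000 + 1.036·0.4877]² / 0.0361
  = [1.5357]² / 0.0361
  = 65.33
Design effect: 1.37 × 65.33 = 89.50.
Round up → n = 90.

n = 90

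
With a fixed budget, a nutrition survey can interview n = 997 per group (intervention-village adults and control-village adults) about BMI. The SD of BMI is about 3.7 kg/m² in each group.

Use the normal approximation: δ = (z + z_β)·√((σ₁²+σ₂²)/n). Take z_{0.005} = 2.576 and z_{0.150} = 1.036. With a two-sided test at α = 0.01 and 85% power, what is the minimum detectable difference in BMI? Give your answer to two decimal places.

Minimum detectable difference ≈ 0.60 kg/m²

δ = (z_{α/2} + z_β) · √((σ₁²+σ₂²)/n)
  = (2.576 + 1.036) · √(27.38/997)
  = 3.612 · √0.02746
  = 3.612 · 0.1657
  = 0.5986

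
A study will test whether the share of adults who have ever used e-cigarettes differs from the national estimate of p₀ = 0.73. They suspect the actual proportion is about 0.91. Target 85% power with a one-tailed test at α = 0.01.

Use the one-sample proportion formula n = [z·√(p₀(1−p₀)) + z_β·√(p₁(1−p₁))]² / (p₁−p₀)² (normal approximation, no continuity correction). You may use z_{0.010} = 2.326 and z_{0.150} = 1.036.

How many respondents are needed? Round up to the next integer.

n = [z_α·√(p₀q₀) + z_β·√(p₁q₁)]² / (p₁ − p₀)²
  = [2.326·√(0.73·0.27) + 1.036·√(0.91·0.09)]² / (0.18)²
  = [2.326·0.4440 + 1.036·0.2862]² / 0.0324
  = [1.3291]² / 0.0324
  = 54.52
Round up → n = 55.

n = 55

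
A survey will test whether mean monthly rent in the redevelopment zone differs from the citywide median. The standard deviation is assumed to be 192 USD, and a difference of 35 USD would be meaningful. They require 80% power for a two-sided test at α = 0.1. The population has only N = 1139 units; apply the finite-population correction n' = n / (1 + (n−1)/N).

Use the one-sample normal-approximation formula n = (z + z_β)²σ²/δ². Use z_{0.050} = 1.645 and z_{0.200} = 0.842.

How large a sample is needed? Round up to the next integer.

n = 161

n = (z_{α/2} + z_β)² · σ² / δ²
  = (1.645 + 0.842)² · 192² / 35²
  = 6.1852 · 36864 / 1225
  = 186.13
Finite-population correction (N = 1139): 186.13 / (1 + (186.13 − 1)/1139) = 160.11.
Round up → n = 161.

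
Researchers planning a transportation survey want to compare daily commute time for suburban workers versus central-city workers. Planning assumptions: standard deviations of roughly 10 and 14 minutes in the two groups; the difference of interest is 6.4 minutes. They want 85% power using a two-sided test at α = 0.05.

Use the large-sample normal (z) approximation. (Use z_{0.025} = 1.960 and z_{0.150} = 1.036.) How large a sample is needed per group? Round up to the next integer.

n = 65 per group

n = (z_{α/2} + z_β)² · (σ₁² + σ₂²) / δ²
  = (1.960 + 1.036)² · (10² + 14² = 296) / 6.4²
  = 8.9760 · 296 / 40.96
  = 64.87
Round up → n = 65 per group.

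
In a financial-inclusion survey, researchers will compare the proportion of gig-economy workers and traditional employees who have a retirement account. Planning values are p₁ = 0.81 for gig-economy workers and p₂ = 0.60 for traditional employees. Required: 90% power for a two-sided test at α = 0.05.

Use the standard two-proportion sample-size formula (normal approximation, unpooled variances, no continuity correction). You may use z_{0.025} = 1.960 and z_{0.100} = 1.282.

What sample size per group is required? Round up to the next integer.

n = (z_{α/2} + z_β)² · [p₁(1−p₁) + p₂(1−p₂)] / (p₁ − p₂)²
  = (1.960 + 1.282)² · (0.81·0.19 + 0.60·0.40) / (0.21)²
  = (3.242)² · (0.1539 + 0.2400) / 0.0441
  = 10.5106 · 0.3939 / 0.0441
  = 93.88
Round up → n = 94 per group.

n = 94 per group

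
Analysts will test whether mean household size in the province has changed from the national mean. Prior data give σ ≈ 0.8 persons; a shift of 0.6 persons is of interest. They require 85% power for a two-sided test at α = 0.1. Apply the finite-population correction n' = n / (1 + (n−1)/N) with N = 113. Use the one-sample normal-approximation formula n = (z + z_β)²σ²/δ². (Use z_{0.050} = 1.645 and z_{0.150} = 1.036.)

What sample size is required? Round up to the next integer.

n = (z_{α/2} + z_β)² · σ² / δ²
  = (1.645 + 1.036)² · 0.8² / 0.6²
  = 7.1878 · 0.64 / 0.36
  = 12.78
Finite-population correction (N = 113): 12.78 / (1 + (12.78 − 1)/113) = 11.57.
Round up → n = 12.

n = 12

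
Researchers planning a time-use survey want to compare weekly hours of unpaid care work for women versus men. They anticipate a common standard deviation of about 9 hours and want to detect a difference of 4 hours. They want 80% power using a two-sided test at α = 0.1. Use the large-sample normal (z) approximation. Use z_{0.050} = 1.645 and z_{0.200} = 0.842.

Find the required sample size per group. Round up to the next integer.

n = 63 per group

n = (z_{α/2} + z_β)² · (σ₁² + σ₂²) / δ²
  = (1.645 + 0.842)² · (2·9² = 162) / 4²
  = 6.1852 · 162 / 16
  = 62.62
Round up → n = 63 per group.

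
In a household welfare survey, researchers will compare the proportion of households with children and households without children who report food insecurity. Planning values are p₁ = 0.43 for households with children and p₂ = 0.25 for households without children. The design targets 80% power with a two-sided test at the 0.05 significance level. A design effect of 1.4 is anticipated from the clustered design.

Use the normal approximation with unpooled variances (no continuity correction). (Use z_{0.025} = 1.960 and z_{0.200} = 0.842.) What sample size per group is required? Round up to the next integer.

n = 147 per group

n = (z_{α/2} + z_β)² · [p₁(1−p₁) + p₂(1−p₂)] / (p₁ − p₂)²
  = (1.960 + 0.842)² · (0.43·0.57 + 0.25·0.75) / (0.18)²
  = (2.802)² · (0.2451 + 0.1875) / 0.0324
  = 7.8512 · 0.4326 / 0.0324
  = 104.83
Design effect: 1.4 × 104.83 = 146.76.
Round up → n = 147 per group.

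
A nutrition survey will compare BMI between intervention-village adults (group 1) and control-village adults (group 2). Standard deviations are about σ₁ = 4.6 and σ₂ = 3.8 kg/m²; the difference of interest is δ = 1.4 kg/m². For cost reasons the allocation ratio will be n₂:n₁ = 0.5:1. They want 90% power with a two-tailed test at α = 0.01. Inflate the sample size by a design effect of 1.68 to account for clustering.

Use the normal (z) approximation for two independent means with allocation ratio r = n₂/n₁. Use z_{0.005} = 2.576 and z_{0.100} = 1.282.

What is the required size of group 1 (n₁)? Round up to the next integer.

n₁ = (z_{α/2} + z_β)² · (σ₁² + σ₂²/r) / δ²
   = (2.576 + 1.282)² · (4.6² + 3.8²/0.5) / 1.4²
   = 14.8842 · (21.16 + 28.88) / 1.96
   = 14.8842 · 50.04 / 1.96
   = 380.00
Design effect: 1.68 × 380.00 = 638.40.
Round up → n₁ = 639; n₂ = r·n₁ = 0.5 × 639 = 320.

n₁ = 639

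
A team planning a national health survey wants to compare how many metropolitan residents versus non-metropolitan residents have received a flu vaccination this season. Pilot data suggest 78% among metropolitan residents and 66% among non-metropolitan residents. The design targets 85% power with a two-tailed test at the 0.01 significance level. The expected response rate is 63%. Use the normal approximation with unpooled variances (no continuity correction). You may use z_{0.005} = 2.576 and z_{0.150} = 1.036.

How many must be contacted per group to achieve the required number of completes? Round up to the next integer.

n = 570 per group

n = (z_{α/2} + z_β)² · [p₁(1−p₁) + p₂(1−p₂)] / (p₁ − p₂)²
  = (2.576 + 1.036)² · (0.78·0.22 + 0.66·0.34) / (0.12)²
  = (3.612)² · (0.1716 + 0.2244) / 0.0144
  = 13.0465 · 0.3960 / 0.0144
  = 358.78
Adjust for 63% response: 358.78 / 0.63 = 569.49.
Round up → n = 570 per group.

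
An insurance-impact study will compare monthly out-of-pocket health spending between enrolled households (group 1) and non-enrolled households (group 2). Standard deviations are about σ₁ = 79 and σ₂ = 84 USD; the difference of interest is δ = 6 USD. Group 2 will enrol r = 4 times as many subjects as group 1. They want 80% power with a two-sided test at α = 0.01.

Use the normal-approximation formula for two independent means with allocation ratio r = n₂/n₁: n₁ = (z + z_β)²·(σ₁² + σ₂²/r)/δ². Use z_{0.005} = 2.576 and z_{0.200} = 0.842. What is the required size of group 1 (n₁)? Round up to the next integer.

n₁ = (z_{α/2} + z_β)² · (σ₁² + σ₂²/r) / δ²
   = (2.576 + 0.842)² · (79² + 84²/4) / 6²
   = 11.6827 · (6241 + 1764) / 36
   = 11.6827 · 8005 / 36
   = 2597.78
Round up → n₁ = 2598; n₂ = r·n₁ = 4 × 2598 = 10392.

n₁ = 2598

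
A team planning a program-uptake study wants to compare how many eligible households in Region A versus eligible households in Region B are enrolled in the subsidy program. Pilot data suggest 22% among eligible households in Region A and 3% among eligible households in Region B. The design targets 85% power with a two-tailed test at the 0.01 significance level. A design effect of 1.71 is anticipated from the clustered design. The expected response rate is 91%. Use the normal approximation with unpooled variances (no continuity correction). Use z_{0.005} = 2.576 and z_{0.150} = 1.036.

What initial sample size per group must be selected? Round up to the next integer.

n = (z_{α/2} + z_β)² · [p₁(1−p₁) + p₂(1−p₂)] / (p₁ − p₂)²
  = (2.576 + 1.036)² · (0.22·0.78 + 0.03·0.97) / (0.19)²
  = (3.612)² · (0.1716 + 0.0291) / 0.0361
  = 13.0465 · 0.2007 / 0.0361
  = 72.53
Design effect: 1.71 × 72.53 = 124.03.
Adjust for 91% response: 124.03 / 0.91 = 136.30.
Round up → n = 137 per group.

n = 137 per group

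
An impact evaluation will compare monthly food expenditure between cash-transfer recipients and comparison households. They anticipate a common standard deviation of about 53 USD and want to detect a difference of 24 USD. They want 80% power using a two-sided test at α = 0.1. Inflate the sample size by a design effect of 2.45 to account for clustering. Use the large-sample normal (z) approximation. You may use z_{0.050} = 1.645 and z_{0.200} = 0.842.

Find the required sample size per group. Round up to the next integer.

n = 148 per group

n = (z_{α/2} + z_β)² · (σ₁² + σ₂²) / δ²
  = (1.645 + 0.842)² · (2·53² = 5618) / 24²
  = 6.1852 · 5618 / 576
  = 60.33
Design effect: 2.45 × 60.33 = 147.80.
Round up → n = 148 per group.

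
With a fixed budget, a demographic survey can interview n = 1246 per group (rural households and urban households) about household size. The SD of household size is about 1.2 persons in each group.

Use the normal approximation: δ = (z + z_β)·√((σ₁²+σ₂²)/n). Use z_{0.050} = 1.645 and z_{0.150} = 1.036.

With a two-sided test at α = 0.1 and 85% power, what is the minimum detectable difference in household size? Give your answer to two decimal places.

δ = (z_{α/2} + z_β) · √((σ₁²+σ₂²)/n)
  = (1.645 + 1.036) · √(2.88/1246)
  = 2.681 · √0.00231
  = 2.681 · 0.0481
  = 0.1289

Minimum detectable difference ≈ 0.13 persons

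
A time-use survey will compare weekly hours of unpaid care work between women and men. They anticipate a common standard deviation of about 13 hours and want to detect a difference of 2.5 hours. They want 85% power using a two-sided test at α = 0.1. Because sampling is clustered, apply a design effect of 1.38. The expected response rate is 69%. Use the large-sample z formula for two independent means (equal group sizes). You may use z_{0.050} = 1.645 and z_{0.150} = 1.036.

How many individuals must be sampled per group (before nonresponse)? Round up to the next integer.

n = (z_{α/2} + z_β)² · (σ₁² + σ₂²) / δ²
  = (1.645 + 1.036)² · (2·13² = 338) / 2.5²
  = 7.1878 · 338 / 6.25
  = 388.71
Design effect: 1.38 × 388.71 = 536.43.
Adjust for 69% response: 536.43 / 0.69 = 777.43.
Round up → n = 778 per group.

n = 778 per group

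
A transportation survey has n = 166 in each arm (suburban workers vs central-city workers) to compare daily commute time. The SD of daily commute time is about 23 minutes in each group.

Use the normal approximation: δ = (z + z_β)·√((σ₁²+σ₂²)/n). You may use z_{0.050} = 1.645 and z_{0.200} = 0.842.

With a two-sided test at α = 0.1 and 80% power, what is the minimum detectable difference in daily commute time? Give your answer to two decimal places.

δ = (z_{α/2} + z_β) · √((σ₁²+σ₂²)/n)
  = (1.645 + 0.842) · √(1058/166)
  = 2.487 · √6.3735
  = 2.487 · 2.5246
  = 6.2786

Minimum detectable difference ≈ 6.28 minutes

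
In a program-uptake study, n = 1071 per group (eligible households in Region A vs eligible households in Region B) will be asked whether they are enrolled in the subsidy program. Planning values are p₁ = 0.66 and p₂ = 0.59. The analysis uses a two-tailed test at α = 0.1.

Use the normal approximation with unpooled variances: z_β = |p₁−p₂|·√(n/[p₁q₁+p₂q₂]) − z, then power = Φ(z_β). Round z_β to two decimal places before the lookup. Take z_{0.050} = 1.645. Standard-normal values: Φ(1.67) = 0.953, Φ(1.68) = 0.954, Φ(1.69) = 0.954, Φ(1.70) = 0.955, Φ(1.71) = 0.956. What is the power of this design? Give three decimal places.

z_β = |p₁−p₂|·√(n/[p₁q₁+p₂q₂]) − z_{α/2}
    = 0.07 · √(1071/0.4663) − 1.645
    = 0.07 · 47.9250 − 1.645
    = 3.3547 − 1.645 = 1.7097 → 1.71
Power = Φ(1.71) = 0.956.

Power ≈ 0.956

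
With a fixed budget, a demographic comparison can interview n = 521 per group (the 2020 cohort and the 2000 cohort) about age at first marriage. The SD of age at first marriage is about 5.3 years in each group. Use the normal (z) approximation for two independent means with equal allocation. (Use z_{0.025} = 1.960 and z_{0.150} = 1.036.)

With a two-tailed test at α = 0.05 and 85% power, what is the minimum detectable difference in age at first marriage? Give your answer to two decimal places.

Minimum detectable difference ≈ 0.98 years

δ = (z_{α/2} + z_β) · √((σ₁²+σ₂²)/n)
  = (1.960 + 1.036) · √(56.18/521)
  = 2.996 · √0.10783
  = 2.996 · 0.3284
  = 0.9838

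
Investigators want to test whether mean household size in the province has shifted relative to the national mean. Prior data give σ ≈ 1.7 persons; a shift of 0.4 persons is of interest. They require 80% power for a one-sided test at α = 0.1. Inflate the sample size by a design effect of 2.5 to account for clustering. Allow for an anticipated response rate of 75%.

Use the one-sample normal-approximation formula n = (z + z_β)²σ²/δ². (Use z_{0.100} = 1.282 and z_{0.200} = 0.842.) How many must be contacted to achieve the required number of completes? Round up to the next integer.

n = (z_α + z_β)² · σ² / δ²
  = (1.282 + 0.842)² · 1.7² / 0.4²
  = 4.5114 · 2.89 / 0.16
  = 81.49
Design effect: 2.5 × 81.49 = 203.72.
Adjust for 75% response: 203.72 / 0.75 = 271.62.
Round up → n = 272.

n = 272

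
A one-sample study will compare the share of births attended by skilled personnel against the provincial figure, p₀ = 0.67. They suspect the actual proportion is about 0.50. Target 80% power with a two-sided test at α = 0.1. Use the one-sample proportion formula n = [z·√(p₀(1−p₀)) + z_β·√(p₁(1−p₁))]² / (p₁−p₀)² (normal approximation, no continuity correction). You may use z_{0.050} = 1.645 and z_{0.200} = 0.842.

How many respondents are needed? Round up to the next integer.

n = 50

n = [z_{α/2}·√(p₀q₀) + z_β·√(p₁q₁)]² / (p₁ − p₀)²
  = [1.645·√(0.67·0.33) + 0.842·√(0.50·0.50)]² / (-0.17)²
  = [1.645·0.4702 + 0.842·0.5000]² / 0.0289
  = [1.1945]² / 0.0289
  = 49.37
Round up → n = 50.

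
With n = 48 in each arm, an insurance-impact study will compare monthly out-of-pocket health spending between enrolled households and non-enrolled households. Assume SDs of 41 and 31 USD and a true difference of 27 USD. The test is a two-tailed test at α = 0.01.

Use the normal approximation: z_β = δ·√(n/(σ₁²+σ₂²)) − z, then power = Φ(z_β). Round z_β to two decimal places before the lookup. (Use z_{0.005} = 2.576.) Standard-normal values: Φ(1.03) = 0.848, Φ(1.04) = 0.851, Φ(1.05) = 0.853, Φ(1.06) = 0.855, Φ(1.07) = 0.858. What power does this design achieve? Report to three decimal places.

Power ≈ 0.855

z_β = δ·√(n/(σ₁²+σ₂²)) − z_{α/2}
    = 27 · √(48/2642) − 2.576
    = 27 · 0.13479 − 2.576
    = 3.6393 − 2.576 = 1.0633 → 1.06
Power = Φ(1.06) = 0.855.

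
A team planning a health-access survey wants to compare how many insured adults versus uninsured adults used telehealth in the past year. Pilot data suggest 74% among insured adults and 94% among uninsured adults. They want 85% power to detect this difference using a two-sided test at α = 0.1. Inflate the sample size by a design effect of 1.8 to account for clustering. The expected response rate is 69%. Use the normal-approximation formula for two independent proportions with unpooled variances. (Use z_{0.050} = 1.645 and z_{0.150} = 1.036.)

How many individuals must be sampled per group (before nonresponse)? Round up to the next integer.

n = (z_{α/2} + z_β)² · [p₁(1−p₁) + p₂(1−p₂)] / (p₁ − p₂)²
  = (1.645 + 1.036)² · (0.74·0.26 + 0.94·0.06) / (-0.20)²
  = (2.681)² · (0.1924 + 0.0564) / 0.0400
  = 7.1878 · 0.2488 / 0.0400
  = 44.71
Design effect: 1.8 × 44.71 = 80.47.
Adjust for 69% response: 80.47 / 0.69 = 116.63.
Round up → n = 117 per group.

n = 117 per group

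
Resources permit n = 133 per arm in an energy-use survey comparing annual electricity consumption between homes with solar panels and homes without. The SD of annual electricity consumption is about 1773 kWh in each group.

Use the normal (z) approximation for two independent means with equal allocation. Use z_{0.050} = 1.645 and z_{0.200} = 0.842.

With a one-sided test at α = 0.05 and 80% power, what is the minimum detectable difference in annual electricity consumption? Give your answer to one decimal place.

δ = (z_α + z_β) · √((σ₁²+σ₂²)/n)
  = (1.645 + 0.842) · √(6287058/133)
  = 2.487 · √47271.1
  = 2.487 · 217.4192
  = 540.7216

Minimum detectable difference ≈ 540.7 kWh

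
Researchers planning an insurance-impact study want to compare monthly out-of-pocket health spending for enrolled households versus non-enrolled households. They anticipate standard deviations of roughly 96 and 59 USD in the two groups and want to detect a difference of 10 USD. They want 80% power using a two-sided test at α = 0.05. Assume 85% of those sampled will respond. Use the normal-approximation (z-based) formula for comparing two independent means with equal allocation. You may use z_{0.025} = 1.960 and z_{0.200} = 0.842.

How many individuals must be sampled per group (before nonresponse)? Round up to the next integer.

n = (z_{α/2} + z_β)² · (σ₁² + σ₂²) / δ²
  = (1.960 + 0.842)² · (96² + 59² = 12697) / 10²
  = 7.8512 · 12697 / 100
  = 996.87
Adjust for 85% response: 996.87 / 0.85 = 1172.79.
Round up → n = 1173 per group.

n = 1173 per group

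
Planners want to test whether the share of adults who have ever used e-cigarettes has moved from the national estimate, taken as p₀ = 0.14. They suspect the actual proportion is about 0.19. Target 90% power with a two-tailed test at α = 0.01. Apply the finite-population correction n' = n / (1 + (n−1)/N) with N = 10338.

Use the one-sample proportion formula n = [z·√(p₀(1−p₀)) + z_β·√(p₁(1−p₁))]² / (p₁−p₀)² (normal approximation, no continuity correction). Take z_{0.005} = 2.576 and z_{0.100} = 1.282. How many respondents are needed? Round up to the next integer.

n = 726

n = [z_{α/2}·√(p₀q₀) + z_β·√(p₁q₁)]² / (p₁ − p₀)²
  = [2.576·√(0.14·0.86) + 1.282·√(0.19·0.81)]² / (0.05)²
  = [2.576·0.3470 + 1.282·0.3923]² / 0.0025
  = [1.3968]² / 0.0025
  = 780.38
Finite-population correction (N = 10338): 780.38 / (1 + (780.38 − 1)/10338) = 725.68.
Round up → n = 726.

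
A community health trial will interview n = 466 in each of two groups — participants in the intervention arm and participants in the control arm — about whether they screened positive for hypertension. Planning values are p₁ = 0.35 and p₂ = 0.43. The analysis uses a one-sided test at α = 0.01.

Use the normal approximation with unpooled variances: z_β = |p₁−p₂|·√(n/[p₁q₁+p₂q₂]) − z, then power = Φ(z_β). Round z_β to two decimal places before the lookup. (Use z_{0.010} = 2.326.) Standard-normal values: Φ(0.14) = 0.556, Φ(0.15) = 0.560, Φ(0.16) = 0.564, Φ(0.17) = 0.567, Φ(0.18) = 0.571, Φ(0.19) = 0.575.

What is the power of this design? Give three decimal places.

z_β = |p₁−p₂|·√(n/[p₁q₁+p₂q₂]) − z_α
    = 0.08 · √(466/0.4726) − 2.326
    = 0.08 · 31.4012 − 2.326
    = 2.5121 − 2.326 = 0.1861 → 0.19
Power = Φ(0.19) = 0.575.

Power ≈ 0.575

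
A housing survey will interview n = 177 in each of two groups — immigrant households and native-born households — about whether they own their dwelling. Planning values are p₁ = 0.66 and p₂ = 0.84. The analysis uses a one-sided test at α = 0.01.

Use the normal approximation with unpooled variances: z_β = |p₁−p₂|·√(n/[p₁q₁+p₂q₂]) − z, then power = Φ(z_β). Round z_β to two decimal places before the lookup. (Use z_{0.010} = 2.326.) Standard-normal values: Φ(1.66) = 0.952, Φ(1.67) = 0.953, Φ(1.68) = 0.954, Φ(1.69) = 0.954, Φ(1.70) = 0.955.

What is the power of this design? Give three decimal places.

z_β = |p₁−p₂|·√(n/[p₁q₁+p₂q₂]) − z_α
    = 0.18 · √(177/0.3588) − 2.326
    = 0.18 · 22.2106 − 2.326
    = 3.9979 − 2.326 = 1.6719 → 1.67
Power = Φ(1.67) = 0.953.

Power ≈ 0.953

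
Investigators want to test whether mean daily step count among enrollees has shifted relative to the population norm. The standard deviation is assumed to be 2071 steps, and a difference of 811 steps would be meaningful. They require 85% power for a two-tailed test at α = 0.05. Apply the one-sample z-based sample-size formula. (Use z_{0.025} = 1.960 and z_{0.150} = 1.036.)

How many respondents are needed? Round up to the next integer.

n = (z_{α/2} + z_β)² · σ² / δ²
  = (1.960 + 1.036)² · 2071² / 811²
  = 8.9760 · 4289041 / 657721
  = 58.53
Round up → n = 59.

n = 59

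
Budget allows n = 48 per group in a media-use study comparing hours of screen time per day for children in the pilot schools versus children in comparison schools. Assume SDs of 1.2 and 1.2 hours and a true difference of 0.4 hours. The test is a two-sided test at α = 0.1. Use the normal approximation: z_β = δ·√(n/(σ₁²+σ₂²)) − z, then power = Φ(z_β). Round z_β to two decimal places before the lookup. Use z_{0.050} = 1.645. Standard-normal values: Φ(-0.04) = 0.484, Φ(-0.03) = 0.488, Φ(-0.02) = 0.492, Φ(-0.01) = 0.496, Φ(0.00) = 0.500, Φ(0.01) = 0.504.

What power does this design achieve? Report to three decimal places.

Power ≈ 0.496

z_β = δ·√(n/(σ₁²+σ₂²)) − z_{α/2}
    = 0.4 · √(48/2.88) − 1.645
    = 0.4 · 4.08248 − 1.645
    = 1.6330 − 1.645 = -0.0120 → -0.01
Power = Φ(-0.01) = 0.496.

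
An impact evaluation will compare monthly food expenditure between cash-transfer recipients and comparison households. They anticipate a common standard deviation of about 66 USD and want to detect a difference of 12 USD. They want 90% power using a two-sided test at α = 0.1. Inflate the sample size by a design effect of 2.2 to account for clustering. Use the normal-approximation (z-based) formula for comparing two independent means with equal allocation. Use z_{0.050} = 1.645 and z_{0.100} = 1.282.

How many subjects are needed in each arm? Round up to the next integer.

n = (z_{α/2} + z_β)² · (σ₁² + σ₂²) / δ²
  = (1.645 + 1.282)² · (2·66² = 8712) / 12²
  = 8.5673 · 8712 / 144
  = 518.32
Design effect: 2.2 × 518.32 = 1140.31.
Round up → n = 1141 per group.

n = 1141 per group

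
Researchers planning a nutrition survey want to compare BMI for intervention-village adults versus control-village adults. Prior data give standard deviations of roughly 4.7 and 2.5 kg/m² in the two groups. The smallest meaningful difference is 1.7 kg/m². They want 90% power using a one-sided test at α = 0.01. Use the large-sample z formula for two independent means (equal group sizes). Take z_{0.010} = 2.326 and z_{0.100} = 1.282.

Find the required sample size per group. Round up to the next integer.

n = (z_α + z_β)² · (σ₁² + σ₂²) / δ²
  = (2.326 + 1.282)² · (4.7² + 2.5² = 28.34) / 1.7²
  = 13.0177 · 28.34 / 2.89
  = 127.65
Round up → n = 128 per group.

n = 128 per group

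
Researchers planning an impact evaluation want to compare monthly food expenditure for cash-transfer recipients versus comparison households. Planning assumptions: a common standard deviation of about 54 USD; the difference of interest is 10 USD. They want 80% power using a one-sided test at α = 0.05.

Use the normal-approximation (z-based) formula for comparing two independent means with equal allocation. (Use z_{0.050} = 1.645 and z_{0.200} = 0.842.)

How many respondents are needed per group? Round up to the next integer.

n = (z_α + z_β)² · (σ₁² + σ₂²) / δ²
  = (1.645 + 0.842)² · (2·54² = 5832) / 10²
  = 6.1852 · 5832 / 100
  = 360.72
Round up → n = 361 per group.

n = 361 per group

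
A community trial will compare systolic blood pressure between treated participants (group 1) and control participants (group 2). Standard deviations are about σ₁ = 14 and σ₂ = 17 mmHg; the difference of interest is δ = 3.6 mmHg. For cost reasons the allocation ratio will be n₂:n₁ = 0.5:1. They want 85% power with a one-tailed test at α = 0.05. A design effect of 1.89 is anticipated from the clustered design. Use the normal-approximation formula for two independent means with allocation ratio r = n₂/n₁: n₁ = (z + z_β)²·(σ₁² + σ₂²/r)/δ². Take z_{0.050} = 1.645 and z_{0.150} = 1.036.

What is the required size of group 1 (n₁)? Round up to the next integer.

n₁ = 812

n₁ = (z_α + z_β)² · (σ₁² + σ₂²/r) / δ²
   = (1.645 + 1.036)² · (14² + 17²/0.5) / 3.6²
   = 7.1878 · (196 + 578) / 12.96
   = 7.1878 · 774 / 12.96
   = 429.27
Design effect: 1.89 × 429.27 = 811.32.
Round up → n₁ = 812; n₂ = r·n₁ = 0.5 × 812 = 406.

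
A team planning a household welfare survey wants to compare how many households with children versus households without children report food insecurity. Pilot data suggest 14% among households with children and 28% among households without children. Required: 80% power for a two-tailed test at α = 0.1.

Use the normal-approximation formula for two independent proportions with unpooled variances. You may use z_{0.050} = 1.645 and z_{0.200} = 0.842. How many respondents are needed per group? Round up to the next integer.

n = (z_{α/2} + z_β)² · [p₁(1−p₁) + p₂(1−p₂)] / (p₁ − p₂)²
  = (1.645 + 0.842)² · (0.14·0.86 + 0.28·0.72) / (-0.14)²
  = (2.487)² · (0.1204 + 0.2016) / 0.0196
  = 6.1852 · 0.3220 / 0.0196
  = 101.61
Round up → n = 102 per group.

n = 102 per group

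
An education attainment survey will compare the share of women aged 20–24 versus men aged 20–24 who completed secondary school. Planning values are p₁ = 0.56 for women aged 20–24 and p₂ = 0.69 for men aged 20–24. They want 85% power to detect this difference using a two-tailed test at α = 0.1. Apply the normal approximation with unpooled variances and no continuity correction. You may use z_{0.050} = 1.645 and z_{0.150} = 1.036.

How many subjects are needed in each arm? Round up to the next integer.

n = (z_{α/2} + z_β)² · [p₁(1−p₁) + p₂(1−p₂)] / (p₁ − p₂)²
  = (1.645 + 1.036)² · (0.56·0.44 + 0.69·0.31) / (-0.13)²
  = (2.681)² · (0.2464 + 0.2139) / 0.0169
  = 7.1878 · 0.4603 / 0.0169
  = 195.77
Round up → n = 196 per group.

n = 196 per group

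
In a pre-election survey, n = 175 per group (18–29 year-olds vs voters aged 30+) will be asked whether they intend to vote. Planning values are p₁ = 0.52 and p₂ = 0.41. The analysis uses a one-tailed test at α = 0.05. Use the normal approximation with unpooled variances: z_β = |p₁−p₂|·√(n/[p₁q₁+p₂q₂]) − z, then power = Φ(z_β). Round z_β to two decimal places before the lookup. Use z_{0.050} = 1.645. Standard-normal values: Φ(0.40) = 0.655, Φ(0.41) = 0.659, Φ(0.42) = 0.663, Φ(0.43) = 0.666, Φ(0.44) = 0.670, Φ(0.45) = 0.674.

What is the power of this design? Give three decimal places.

Power ≈ 0.666

z_β = |p₁−p₂|·√(n/[p₁q₁+p₂q₂]) − z_α
    = 0.11 · √(175/0.4915) − 1.645
    = 0.11 · 18.8694 − 1.645
    = 2.0756 − 1.645 = 0.4306 → 0.43
Power = Φ(0.43) = 0.666.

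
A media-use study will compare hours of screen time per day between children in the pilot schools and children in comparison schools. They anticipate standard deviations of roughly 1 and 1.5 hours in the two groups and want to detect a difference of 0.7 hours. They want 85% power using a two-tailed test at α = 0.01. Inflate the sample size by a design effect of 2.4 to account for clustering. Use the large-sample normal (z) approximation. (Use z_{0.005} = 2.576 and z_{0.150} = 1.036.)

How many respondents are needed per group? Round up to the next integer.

n = 208 per group

n = (z_{α/2} + z_β)² · (σ₁² + σ₂²) / δ²
  = (2.576 + 1.036)² · (1² + 1.5² = 3.25) / 0.7²
  = 13.0465 · 3.25 / 0.49
  = 86.53
Design effect: 2.4 × 86.53 = 207.68.
Round up → n = 208 per group.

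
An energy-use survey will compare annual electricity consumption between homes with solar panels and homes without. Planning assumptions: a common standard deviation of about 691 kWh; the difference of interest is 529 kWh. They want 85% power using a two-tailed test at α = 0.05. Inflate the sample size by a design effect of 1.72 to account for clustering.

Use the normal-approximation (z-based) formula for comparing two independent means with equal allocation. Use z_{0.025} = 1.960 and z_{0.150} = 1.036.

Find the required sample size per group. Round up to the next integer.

n = 53 per group

n = (z_{α/2} + z_β)² · (σ₁² + σ₂²) / δ²
  = (1.960 + 1.036)² · (2·691² = 954962) / 529²
  = 8.9760 · 954962 / 279841
  = 30.63
Design effect: 1.72 × 30.63 = 52.68.
Round up → n = 53 per group.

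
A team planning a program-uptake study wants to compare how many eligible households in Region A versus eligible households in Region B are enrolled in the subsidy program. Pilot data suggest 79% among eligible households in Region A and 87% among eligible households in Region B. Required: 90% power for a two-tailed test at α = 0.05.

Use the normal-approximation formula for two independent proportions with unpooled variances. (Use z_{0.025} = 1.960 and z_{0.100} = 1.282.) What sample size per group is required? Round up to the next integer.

n = 459 per group

n = (z_{α/2} + z_β)² · [p₁(1−p₁) + p₂(1−p₂)] / (p₁ − p₂)²
  = (1.960 + 1.282)² · (0.79·0.21 + 0.87·0.13) / (-0.08)²
  = (3.242)² · (0.1659 + 0.1131) / 0.0064
  = 10.5106 · 0.2790 / 0.0064
  = 458.19
Round up → n = 459 per group.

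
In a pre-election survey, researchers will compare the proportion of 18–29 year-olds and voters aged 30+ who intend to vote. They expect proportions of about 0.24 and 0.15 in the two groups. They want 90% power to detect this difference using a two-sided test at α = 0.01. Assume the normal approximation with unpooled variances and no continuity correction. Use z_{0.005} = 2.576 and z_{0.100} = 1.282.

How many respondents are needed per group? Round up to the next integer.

n = 570 per group

n = (z_{α/2} + z_β)² · [p₁(1−p₁) + p₂(1−p₂)] / (p₁ − p₂)²
  = (2.576 + 1.282)² · (0.24·0.76 + 0.15·0.85) / (0.09)²
  = (3.858)² · (0.1824 + 0.1275) / 0.0081
  = 14.8842 · 0.3099 / 0.0081
  = 569.46
Round up → n = 570 per group.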